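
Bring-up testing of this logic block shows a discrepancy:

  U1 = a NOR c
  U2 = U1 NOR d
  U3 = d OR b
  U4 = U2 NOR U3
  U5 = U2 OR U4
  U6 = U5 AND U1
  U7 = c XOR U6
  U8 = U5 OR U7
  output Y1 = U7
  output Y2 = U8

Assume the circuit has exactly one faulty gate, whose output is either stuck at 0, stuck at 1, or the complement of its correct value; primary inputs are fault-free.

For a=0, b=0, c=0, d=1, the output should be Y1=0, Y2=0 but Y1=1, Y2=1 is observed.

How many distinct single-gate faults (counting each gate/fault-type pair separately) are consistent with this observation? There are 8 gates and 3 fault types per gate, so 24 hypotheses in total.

12

Fault-free: U1=1, U2=0, U3=1, U4=0, U5=0, U6=0, U7=0, U8=0 → Y1=0, Y2=0. Observed Y1=1, Y2=1.
  U1: none of the 3 fault types match ✗
  U2: stuck-at-1, inverted output ✓; others ✗
  U3: stuck-at-0, inverted output ✓; others ✗
  U4: stuck-at-1, inverted output ✓; others ✗
  U5: stuck-at-1, inverted output ✓; others ✗
  U6: stuck-at-1, inverted output ✓; others ✗
  U7: stuck-at-1, inverted output ✓; others ✗
  U8: none of the 3 fault types match ✗
Consistent faults: {U2 stuck-at-1, U2 inverted output, U3 stuck-at-0, U3 inverted output, U4 stuck-at-1, U4 inverted output, U5 stuck-at-1, U5 inverted output, U6 stuck-at-1, U6 inverted output, U7 stuck-at-1, U7 inverted output} — 12 in all.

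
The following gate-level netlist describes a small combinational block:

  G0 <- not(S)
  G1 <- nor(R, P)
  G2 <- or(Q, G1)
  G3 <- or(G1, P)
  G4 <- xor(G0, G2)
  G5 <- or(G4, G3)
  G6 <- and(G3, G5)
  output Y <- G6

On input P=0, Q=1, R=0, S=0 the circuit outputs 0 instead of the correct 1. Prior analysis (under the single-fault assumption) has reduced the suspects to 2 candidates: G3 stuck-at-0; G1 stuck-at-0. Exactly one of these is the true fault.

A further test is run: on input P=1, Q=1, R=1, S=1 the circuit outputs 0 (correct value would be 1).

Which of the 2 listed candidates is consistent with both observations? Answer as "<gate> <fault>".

Evaluate each candidate on input P=1, Q=1, R=1, S=1:
  G3 stuck-at-0: G0=0, G1=0, G2=1, G3=0 [stuck-at-0], G4=1, G5=1, G6=0 → 0 — matches
  G1 stuck-at-0: G0=0, G1=0 [stuck-at-0], G2=1, G3=1, G4=1, G5=1, G6=1 → 1 — eliminated
Only G3 stuck-at-0 reproduces the observed 0.

G3 stuck-at-0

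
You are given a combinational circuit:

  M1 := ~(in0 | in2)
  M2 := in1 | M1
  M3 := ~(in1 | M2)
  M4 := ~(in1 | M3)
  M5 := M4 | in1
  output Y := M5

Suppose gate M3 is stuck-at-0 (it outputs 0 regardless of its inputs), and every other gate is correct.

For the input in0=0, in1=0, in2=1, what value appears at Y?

1

Propagate with M3 forced: M1=0, M2=0, M3=0 [stuck-at-0], M4=1, M5=1.
So Y = 1. (Without the fault it would be 0.)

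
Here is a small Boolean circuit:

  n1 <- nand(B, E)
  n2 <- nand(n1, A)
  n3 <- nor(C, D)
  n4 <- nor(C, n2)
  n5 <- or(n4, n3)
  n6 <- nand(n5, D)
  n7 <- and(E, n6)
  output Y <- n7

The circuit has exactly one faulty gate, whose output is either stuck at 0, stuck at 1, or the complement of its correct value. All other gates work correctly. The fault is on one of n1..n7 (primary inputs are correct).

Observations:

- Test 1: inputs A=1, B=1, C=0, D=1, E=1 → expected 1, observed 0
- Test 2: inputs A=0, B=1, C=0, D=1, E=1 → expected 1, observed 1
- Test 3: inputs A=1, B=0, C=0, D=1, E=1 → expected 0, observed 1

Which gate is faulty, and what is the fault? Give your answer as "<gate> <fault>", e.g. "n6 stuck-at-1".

n1 inverted output

Fault-free values for test 1 (A=1, B=1, C=0, D=1, E=1): n1=0, n2=1, n3=0, n4=0, n5=0, n6=1, n7=1, giving Y=1. Observed 0.
Test 1: faults giving observed 0 are {n1 stuck-at-1, n1 inverted output, n2 stuck-at-0, n2 inverted output, n3 stuck-at-1, n3 inverted output, n4 stuck-at-1, n4 inverted output, n5 stuck-at-1, n5 inverted output, n6 stuck-at-0, n6 inverted output, n7 stuck-at-0, n7 inverted output}.
Test 2 (A=0, B=1, C=0, D=1, E=1): fault-free n1=0, n2=1, n3=0, n4=0, n5=0, n6=1, n7=1 → 1; observed 1. Eliminates n2 stuck-at-0, n2 inverted output, n3 stuck-at-1, n3 inverted output, n4 stuck-at-1, n4 inverted output, n5 stuck-at-1, n5 inverted output, n6 stuck-at-0, n6 inverted output, n7 stuck-at-0, n7 inverted output.
Test 3 (A=1, B=0, C=0, D=1, E=1): fault-free n1=1, n2=0, n3=0, n4=1, n5=1, n6=0, n7=0 → 0; observed 1. Eliminates n1 stuck-at-1.
Only n1 inverted output is consistent with every test.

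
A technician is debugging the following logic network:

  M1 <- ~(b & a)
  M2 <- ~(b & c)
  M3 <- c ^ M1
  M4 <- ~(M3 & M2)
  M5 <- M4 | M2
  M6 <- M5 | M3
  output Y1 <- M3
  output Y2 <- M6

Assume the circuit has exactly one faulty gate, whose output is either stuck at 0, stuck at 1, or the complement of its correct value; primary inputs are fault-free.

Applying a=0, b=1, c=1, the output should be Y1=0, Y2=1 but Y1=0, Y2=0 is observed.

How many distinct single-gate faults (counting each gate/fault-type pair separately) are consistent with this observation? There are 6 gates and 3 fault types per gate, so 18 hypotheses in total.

Fault-free: M1=1, M2=0, M3=0, M4=1, M5=1, M6=1 → Y1=0, Y2=1. Observed Y1=0, Y2=0.
  M1: none of the 3 fault types match ✗
  M2: none of the 3 fault types match ✗
  M3: none of the 3 fault types match ✗
  M4: stuck-at-0, inverted output ✓; others ✗
  M5: stuck-at-0, inverted output ✓; others ✗
  M6: stuck-at-0, inverted output ✓; others ✗
Consistent faults: {M4 stuck-at-0, M4 inverted output, M5 stuck-at-0, M5 inverted output, M6 stuck-at-0, M6 inverted output} — 6 in all.

6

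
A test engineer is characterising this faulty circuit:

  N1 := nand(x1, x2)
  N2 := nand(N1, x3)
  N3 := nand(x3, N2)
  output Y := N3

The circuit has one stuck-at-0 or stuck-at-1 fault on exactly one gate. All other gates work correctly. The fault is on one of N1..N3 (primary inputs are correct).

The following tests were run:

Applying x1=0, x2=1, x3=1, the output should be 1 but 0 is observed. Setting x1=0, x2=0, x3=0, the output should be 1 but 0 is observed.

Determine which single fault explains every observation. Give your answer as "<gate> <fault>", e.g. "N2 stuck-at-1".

Fault-free values for test 1 (x1=0, x2=1, x3=1): N1=1, N2=0, N3=1, giving Y=1. Observed 0.
Test 1: faults giving observed 0 are {N1 stuck-at-0, N2 stuck-at-1, N3 stuck-at-0}.
Test 2 (x1=0, x2=0, x3=0): fault-free N1=1, N2=1, N3=1 → 1; observed 0. Eliminates N1 stuck-at-0, N2 stuck-at-1.
Only N3 stuck-at-0 is consistent with every test.

N3 stuck-at-0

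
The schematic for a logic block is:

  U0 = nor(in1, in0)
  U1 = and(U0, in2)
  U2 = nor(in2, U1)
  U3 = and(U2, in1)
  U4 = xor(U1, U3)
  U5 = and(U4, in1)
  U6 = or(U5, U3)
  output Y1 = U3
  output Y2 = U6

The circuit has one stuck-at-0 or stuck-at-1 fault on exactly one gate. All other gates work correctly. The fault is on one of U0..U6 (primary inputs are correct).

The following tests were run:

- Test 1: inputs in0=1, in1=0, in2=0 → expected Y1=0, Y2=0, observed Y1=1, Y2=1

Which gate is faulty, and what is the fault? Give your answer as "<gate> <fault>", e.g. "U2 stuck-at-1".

U3 stuck-at-1

Fault-free values for test 1 (in0=1, in1=0, in2=0): U0=0, U1=0, U2=1, U3=0, U4=0, U5=0, U6=0, giving Y1=0, Y2=0. Observed Y1=1, Y2=1.
Test 1: faults giving observed Y1=1, Y2=1 are {U3 stuck-at-1}.
Only U3 stuck-at-1 is consistent with every test.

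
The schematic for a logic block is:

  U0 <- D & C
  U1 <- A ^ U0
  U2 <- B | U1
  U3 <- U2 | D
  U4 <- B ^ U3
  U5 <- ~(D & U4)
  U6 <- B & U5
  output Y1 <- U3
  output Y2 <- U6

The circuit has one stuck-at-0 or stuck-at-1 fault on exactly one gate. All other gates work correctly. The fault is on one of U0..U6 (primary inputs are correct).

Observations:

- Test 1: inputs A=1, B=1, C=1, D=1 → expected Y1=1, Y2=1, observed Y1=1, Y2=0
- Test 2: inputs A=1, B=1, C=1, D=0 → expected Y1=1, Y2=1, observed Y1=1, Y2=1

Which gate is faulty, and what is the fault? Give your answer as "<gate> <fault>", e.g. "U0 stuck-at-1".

Fault-free values for test 1 (A=1, B=1, C=1, D=1): U0=1, U1=0, U2=1, U3=1, U4=0, U5=1, U6=1, giving Y1=1, Y2=1. Observed Y1=1, Y2=0.
Test 1: faults giving observed Y1=1, Y2=0 are {U4 stuck-at-1, U5 stuck-at-0, U6 stuck-at-0}.
Test 2 (A=1, B=1, C=1, D=0): fault-free U0=0, U1=1, U2=1, U3=1, U4=0, U5=1, U6=1 → Y1=1, Y2=1; observed Y1=1, Y2=1. Eliminates U5 stuck-at-0, U6 stuck-at-0.
Only U4 stuck-at-1 is consistent with every test.

U4 stuck-at-1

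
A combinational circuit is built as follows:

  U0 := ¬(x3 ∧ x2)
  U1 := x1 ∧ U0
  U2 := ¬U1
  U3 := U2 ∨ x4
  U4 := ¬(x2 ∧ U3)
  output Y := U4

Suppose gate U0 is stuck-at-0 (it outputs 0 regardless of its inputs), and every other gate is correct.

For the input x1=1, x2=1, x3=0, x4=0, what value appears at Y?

Propagate with U0 forced: U0=0 [stuck-at-0], U1=0, U2=1, U3=1, U4=0.
So Y = 0. (Without the fault it would be 1.)

0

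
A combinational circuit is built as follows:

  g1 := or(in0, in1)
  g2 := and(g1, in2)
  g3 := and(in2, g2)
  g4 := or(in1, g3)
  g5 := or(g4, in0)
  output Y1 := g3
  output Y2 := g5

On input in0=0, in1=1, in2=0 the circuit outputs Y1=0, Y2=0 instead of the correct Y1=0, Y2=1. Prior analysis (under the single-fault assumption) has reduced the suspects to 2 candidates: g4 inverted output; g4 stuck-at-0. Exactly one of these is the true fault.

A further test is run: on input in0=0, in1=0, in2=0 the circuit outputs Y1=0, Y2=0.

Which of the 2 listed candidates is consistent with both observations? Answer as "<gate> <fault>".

g4 stuck-at-0

Evaluate each candidate on input in0=0, in1=0, in2=0:
  g4 inverted output: g1=0, g2=0, g3=0, g4=1 [inverted output], g5=1 → Y1=0, Y2=1 — eliminated
  g4 stuck-at-0: g1=0, g2=0, g3=0, g4=0 [stuck-at-0], g5=0 → Y1=0, Y2=0 — matches
Only g4 stuck-at-0 reproduces the observed Y1=0, Y2=0.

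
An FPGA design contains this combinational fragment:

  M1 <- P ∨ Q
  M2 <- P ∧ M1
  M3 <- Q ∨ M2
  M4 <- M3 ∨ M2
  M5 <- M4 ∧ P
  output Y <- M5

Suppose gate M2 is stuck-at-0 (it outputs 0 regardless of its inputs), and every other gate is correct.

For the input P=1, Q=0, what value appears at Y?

0

Propagate with M2 forced: M1=1, M2=0 [stuck-at-0], M3=0, M4=0, M5=0.
So Y = 0. (Without the fault it would be 1.)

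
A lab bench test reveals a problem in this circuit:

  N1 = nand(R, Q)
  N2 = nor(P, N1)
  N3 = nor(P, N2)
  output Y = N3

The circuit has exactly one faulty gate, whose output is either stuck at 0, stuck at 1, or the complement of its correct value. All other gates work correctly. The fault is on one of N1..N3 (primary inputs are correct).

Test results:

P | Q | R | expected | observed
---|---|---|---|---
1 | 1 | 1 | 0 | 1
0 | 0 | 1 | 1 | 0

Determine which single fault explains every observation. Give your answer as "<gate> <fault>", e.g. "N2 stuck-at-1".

N3 inverted output

Fault-free values for test 1 (P=1, Q=1, R=1): N1=0, N2=0, N3=0, giving Y=0. Observed 1.
Test 1: faults giving observed 1 are {N3 stuck-at-1, N3 inverted output}.
Test 2 (P=0, Q=0, R=1): fault-free N1=1, N2=0, N3=1 → 1; observed 0. Eliminates N3 stuck-at-1.
Only N3 inverted output is consistent with every test.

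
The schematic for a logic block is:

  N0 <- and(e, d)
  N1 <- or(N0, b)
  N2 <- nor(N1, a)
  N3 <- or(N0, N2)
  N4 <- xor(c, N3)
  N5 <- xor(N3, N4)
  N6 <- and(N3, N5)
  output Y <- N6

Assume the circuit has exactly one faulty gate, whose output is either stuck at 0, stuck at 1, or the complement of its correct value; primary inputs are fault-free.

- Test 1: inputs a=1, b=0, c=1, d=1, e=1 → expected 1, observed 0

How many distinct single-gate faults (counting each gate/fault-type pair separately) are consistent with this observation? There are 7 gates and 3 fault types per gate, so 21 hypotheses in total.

Fault-free: N0=1, N1=1, N2=0, N3=1, N4=0, N5=1, N6=1 → 1. Observed 0.
  N0: stuck-at-0, inverted output ✓; others ✗
  N1: none of the 3 fault types match ✗
  N2: none of the 3 fault types match ✗
  N3: stuck-at-0, inverted output ✓; others ✗
  N4: stuck-at-1, inverted output ✓; others ✗
  N5: stuck-at-0, inverted output ✓; others ✗
  N6: stuck-at-0, inverted output ✓; others ✗
Consistent faults: {N0 stuck-at-0, N0 inverted output, N3 stuck-at-0, N3 inverted output, N4 stuck-at-1, N4 inverted output, N5 stuck-at-0, N5 inverted output, N6 stuck-at-0, N6 inverted output} — 10 in all.

10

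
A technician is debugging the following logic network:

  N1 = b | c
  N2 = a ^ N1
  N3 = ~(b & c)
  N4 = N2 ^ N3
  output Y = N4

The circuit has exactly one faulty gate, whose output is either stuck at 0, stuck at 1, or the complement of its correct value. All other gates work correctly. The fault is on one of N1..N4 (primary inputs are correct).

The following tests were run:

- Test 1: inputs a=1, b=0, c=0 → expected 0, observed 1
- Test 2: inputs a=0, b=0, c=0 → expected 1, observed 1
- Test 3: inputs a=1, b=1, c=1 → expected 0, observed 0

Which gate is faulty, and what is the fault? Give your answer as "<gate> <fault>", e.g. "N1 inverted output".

N2 stuck-at-0

Fault-free values for test 1 (a=1, b=0, c=0): N1=0, N2=1, N3=1, N4=0, giving Y=0. Observed 1.
Test 1: faults giving observed 1 are {N1 stuck-at-1, N1 inverted output, N2 stuck-at-0, N2 inverted output, N3 stuck-at-0, N3 inverted output, N4 stuck-at-1, N4 inverted output}.
Test 2 (a=0, b=0, c=0): fault-free N1=0, N2=0, N3=1, N4=1 → 1; observed 1. Eliminates N1 stuck-at-1, N1 inverted output, N2 inverted output, N3 stuck-at-0, N3 inverted output, N4 inverted output.
Test 3 (a=1, b=1, c=1): fault-free N1=1, N2=0, N3=0, N4=0 → 0; observed 0. Eliminates N4 stuck-at-1.
Only N2 stuck-at-0 is consistent with every test.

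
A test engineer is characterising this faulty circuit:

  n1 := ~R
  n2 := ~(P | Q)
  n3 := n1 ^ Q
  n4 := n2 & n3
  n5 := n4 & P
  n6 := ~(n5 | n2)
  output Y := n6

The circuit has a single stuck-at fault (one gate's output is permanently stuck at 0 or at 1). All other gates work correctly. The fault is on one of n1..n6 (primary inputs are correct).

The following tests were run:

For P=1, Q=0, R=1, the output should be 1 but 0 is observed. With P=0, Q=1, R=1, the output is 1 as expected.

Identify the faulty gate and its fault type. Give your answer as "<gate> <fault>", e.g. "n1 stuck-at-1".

n4 stuck-at-1

Fault-free values for test 1 (P=1, Q=0, R=1): n1=0, n2=0, n3=0, n4=0, n5=0, n6=1, giving Y=1. Observed 0.
Test 1: faults giving observed 0 are {n2 stuck-at-1, n4 stuck-at-1, n5 stuck-at-1, n6 stuck-at-0}.
Test 2 (P=0, Q=1, R=1): fault-free n1=0, n2=0, n3=1, n4=0, n5=0, n6=1 → 1; observed 1. Eliminates n2 stuck-at-1, n5 stuck-at-1, n6 stuck-at-0.
Only n4 stuck-at-1 is consistent with every test.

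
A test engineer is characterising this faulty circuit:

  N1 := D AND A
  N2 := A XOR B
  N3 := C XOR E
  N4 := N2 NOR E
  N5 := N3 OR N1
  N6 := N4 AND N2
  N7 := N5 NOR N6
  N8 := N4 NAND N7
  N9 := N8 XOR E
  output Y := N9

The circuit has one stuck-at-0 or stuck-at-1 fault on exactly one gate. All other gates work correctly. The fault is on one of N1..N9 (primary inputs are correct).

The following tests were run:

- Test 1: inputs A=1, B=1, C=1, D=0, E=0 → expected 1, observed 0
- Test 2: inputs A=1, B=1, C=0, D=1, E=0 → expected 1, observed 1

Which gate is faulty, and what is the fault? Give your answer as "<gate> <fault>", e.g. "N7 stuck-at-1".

Fault-free values for test 1 (A=1, B=1, C=1, D=0, E=0): N1=0, N2=0, N3=1, N4=1, N5=1, N6=0, N7=0, N8=1, N9=1, giving Y=1. Observed 0.
Test 1: faults giving observed 0 are {N3 stuck-at-0, N5 stuck-at-0, N7 stuck-at-1, N8 stuck-at-0, N9 stuck-at-0}.
Test 2 (A=1, B=1, C=0, D=1, E=0): fault-free N1=1, N2=0, N3=0, N4=1, N5=1, N6=0, N7=0, N8=1, N9=1 → 1; observed 1. Eliminates N5 stuck-at-0, N7 stuck-at-1, N8 stuck-at-0, N9 stuck-at-0.
Only N3 stuck-at-0 is consistent with every test.

N3 stuck-at-0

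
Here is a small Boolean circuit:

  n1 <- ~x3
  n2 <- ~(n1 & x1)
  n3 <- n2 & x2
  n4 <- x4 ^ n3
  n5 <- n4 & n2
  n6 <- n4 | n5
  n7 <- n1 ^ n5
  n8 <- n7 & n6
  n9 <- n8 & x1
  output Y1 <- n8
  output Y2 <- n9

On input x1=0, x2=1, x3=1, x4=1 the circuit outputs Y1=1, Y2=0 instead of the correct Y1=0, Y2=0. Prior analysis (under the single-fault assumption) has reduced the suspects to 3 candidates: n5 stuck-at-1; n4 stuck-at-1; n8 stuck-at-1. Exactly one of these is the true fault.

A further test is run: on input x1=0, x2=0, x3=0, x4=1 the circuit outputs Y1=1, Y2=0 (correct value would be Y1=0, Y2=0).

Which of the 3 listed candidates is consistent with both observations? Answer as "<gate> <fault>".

n8 stuck-at-1

Evaluate each candidate on input x1=0, x2=0, x3=0, x4=1:
  n5 stuck-at-1: n1=1, n2=1, n3=0, n4=1, n5=1 [stuck-at-1], n6=1, n7=0, n8=0, n9=0 → Y1=0, Y2=0 — eliminated
  n4 stuck-at-1: n1=1, n2=1, n3=0, n4=1 [stuck-at-1], n5=1, n6=1, n7=0, n8=0, n9=0 → Y1=0, Y2=0 — eliminated
  n8 stuck-at-1: n1=1, n2=1, n3=0, n4=1, n5=1, n6=1, n7=0, n8=1 [stuck-at-1], n9=0 → Y1=1, Y2=0 — matches
Only n8 stuck-at-1 reproduces the observed Y1=1, Y2=0.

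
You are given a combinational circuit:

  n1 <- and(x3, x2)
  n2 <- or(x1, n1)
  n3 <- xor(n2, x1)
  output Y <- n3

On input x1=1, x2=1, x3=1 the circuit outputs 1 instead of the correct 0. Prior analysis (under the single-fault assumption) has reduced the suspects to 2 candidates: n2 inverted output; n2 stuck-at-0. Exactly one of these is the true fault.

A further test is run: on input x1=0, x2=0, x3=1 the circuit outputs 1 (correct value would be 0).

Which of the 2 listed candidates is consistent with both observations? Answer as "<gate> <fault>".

n2 inverted output

Evaluate each candidate on input x1=0, x2=0, x3=1:
  n2 inverted output: n1=0, n2=1 [inverted output], n3=1 → 1 — matches
  n2 stuck-at-0: n1=0, n2=0 [stuck-at-0], n3=0 → 0 — eliminated
Only n2 inverted output reproduces the observed 1.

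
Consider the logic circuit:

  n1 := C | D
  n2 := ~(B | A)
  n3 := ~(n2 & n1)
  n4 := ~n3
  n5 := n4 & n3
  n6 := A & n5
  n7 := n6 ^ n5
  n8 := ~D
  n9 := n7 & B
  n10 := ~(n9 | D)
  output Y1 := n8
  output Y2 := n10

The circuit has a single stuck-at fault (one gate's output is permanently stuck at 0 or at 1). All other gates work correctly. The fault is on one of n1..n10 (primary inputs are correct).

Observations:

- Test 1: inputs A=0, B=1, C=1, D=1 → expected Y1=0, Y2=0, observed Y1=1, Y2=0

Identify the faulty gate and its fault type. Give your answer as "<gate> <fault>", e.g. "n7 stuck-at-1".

n8 stuck-at-1

Fault-free values for test 1 (A=0, B=1, C=1, D=1): n1=1, n2=0, n3=1, n4=0, n5=0, n6=0, n7=0, n8=0, n9=0, n10=0, giving Y1=0, Y2=0. Observed Y1=1, Y2=0.
Test 1: faults giving observed Y1=1, Y2=0 are {n8 stuck-at-1}.
Only n8 stuck-at-1 is consistent with every test.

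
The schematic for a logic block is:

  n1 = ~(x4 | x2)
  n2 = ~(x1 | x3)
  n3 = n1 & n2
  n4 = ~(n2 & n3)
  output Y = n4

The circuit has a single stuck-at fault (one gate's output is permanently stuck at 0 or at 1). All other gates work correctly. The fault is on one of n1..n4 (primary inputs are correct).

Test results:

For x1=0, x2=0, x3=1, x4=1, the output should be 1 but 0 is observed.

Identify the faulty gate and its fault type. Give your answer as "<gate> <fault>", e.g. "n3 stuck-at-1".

n4 stuck-at-0

Fault-free values for test 1 (x1=0, x2=0, x3=1, x4=1): n1=0, n2=0, n3=0, n4=1, giving Y=1. Observed 0.
Test 1: faults giving observed 0 are {n4 stuck-at-0}.
Only n4 stuck-at-0 is consistent with every test.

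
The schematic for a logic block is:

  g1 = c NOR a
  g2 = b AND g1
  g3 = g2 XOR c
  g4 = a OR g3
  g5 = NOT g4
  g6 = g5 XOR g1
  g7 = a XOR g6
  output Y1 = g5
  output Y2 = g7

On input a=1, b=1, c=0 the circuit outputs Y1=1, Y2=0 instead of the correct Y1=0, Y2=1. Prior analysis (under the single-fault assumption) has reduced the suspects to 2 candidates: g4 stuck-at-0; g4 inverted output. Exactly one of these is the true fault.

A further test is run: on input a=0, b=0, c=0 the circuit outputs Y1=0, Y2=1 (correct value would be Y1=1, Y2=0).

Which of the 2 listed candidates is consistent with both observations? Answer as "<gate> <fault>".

Evaluate each candidate on input a=0, b=0, c=0:
  g4 stuck-at-0: g1=1, g2=0, g3=0, g4=0 [stuck-at-0], g5=1, g6=0, g7=0 → Y1=1, Y2=0 — eliminated
  g4 inverted output: g1=1, g2=0, g3=0, g4=1 [inverted output], g5=0, g6=1, g7=1 → Y1=0, Y2=1 — matches
Only g4 inverted output reproduces the observed Y1=0, Y2=1.

g4 inverted output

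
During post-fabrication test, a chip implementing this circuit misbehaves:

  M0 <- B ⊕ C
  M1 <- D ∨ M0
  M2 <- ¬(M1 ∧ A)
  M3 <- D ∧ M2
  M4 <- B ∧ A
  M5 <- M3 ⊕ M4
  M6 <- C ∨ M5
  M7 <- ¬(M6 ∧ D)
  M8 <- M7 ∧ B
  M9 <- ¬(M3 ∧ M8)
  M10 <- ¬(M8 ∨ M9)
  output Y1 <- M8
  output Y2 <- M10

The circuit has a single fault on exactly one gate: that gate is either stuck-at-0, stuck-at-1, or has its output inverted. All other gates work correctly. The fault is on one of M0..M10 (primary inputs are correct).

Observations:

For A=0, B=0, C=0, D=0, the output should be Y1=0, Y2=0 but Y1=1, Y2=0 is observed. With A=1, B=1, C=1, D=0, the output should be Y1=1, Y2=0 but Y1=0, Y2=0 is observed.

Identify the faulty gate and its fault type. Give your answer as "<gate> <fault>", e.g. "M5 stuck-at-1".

Fault-free values for test 1 (A=0, B=0, C=0, D=0): M0=0, M1=0, M2=1, M3=0, M4=0, M5=0, M6=0, M7=1, M8=0, M9=1, M10=0, giving Y1=0, Y2=0. Observed Y1=1, Y2=0.
Test 1: faults giving observed Y1=1, Y2=0 are {M8 stuck-at-1, M8 inverted output}.
Test 2 (A=1, B=1, C=1, D=0): fault-free M0=0, M1=0, M2=1, M3=0, M4=1, M5=1, M6=1, M7=1, M8=1, M9=1, M10=0 → Y1=1, Y2=0; observed Y1=0, Y2=0. Eliminates M8 stuck-at-1.
Only M8 inverted output is consistent with every test.

M8 inverted output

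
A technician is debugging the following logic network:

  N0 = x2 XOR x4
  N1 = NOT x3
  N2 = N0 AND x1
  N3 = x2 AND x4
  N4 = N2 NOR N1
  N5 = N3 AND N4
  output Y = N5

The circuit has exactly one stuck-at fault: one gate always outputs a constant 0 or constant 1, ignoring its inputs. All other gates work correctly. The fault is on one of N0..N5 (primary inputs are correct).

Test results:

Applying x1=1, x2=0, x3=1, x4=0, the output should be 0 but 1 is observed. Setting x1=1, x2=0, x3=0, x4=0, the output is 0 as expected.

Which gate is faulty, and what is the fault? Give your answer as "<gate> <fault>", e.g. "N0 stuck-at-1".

N3 stuck-at-1

Fault-free values for test 1 (x1=1, x2=0, x3=1, x4=0): N0=0, N1=0, N2=0, N3=0, N4=1, N5=0, giving Y=0. Observed 1.
Test 1: faults giving observed 1 are {N3 stuck-at-1, N5 stuck-at-1}.
Test 2 (x1=1, x2=0, x3=0, x4=0): fault-free N0=0, N1=1, N2=0, N3=0, N4=0, N5=0 → 0; observed 0. Eliminates N5 stuck-at-1.
Only N3 stuck-at-1 is consistent with every test.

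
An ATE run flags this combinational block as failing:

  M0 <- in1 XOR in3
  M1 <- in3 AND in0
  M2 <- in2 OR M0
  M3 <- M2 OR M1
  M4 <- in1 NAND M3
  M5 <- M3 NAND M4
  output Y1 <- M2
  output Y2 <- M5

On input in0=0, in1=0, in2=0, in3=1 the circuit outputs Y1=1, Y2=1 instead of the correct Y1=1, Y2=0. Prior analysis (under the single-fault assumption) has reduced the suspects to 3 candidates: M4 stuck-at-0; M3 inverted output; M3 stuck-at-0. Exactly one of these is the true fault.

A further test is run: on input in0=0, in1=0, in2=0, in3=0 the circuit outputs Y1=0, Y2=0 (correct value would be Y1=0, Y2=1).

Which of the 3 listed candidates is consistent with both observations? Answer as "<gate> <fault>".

Evaluate each candidate on input in0=0, in1=0, in2=0, in3=0:
  M4 stuck-at-0: M0=0, M1=0, M2=0, M3=0, M4=0 [stuck-at-0], M5=1 → Y1=0, Y2=1 — eliminated
  M3 inverted output: M0=0, M1=0, M2=0, M3=1 [inverted output], M4=1, M5=0 → Y1=0, Y2=0 — matches
  M3 stuck-at-0: M0=0, M1=0, M2=0, M3=0 [stuck-at-0], M4=1, M5=1 → Y1=0, Y2=1 — eliminated
Only M3 inverted output reproduces the observed Y1=0, Y2=0.

M3 inverted output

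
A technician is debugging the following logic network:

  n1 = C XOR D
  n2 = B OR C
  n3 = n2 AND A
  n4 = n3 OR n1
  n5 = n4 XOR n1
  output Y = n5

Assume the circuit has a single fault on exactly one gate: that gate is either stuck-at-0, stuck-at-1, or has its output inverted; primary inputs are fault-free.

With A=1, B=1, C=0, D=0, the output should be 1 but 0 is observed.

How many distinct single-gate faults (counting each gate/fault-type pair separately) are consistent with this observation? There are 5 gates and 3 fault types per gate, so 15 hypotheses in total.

Fault-free: n1=0, n2=1, n3=1, n4=1, n5=1 → 1. Observed 0.
  n1: stuck-at-1, inverted output ✓; others ✗
  n2: stuck-at-0, inverted output ✓; others ✗
  n3: stuck-at-0, inverted output ✓; others ✗
  n4: stuck-at-0, inverted output ✓; others ✗
  n5: stuck-at-0, inverted output ✓; others ✗
Consistent faults: {n1 stuck-at-1, n1 inverted output, n2 stuck-at-0, n2 inverted output, n3 stuck-at-0, n3 inverted output, n4 stuck-at-0, n4 inverted output, n5 stuck-at-0, n5 inverted output} — 10 in all.

10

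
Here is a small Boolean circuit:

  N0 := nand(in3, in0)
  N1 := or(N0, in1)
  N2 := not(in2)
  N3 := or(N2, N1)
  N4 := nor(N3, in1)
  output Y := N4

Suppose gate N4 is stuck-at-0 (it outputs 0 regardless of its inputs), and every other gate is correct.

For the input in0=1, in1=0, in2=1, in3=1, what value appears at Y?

Propagate with N4 forced: N0=0, N1=0, N2=0, N3=0, N4=0 [stuck-at-0].
So Y = 0. (Without the fault it would be 1.)

0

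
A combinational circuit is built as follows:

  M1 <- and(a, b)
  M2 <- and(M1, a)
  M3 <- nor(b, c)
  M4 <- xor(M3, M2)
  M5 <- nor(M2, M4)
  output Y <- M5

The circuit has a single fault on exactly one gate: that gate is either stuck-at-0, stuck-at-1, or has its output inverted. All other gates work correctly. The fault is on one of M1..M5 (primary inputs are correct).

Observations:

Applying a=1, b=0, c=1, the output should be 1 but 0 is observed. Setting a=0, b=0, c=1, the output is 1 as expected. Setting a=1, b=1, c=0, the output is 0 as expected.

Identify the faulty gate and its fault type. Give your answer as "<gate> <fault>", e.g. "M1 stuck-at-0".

M1 stuck-at-1

Fault-free values for test 1 (a=1, b=0, c=1): M1=0, M2=0, M3=0, M4=0, M5=1, giving Y=1. Observed 0.
Test 1: faults giving observed 0 are {M1 stuck-at-1, M1 inverted output, M2 stuck-at-1, M2 inverted output, M3 stuck-at-1, M3 inverted output, M4 stuck-at-1, M4 inverted output, M5 stuck-at-0, M5 inverted output}.
Test 2 (a=0, b=0, c=1): fault-free M1=0, M2=0, M3=0, M4=0, M5=1 → 1; observed 1. Eliminates M2 stuck-at-1, M2 inverted output, M3 stuck-at-1, M3 inverted output, M4 stuck-at-1, M4 inverted output, M5 stuck-at-0, M5 inverted output.
Test 3 (a=1, b=1, c=0): fault-free M1=1, M2=1, M3=0, M4=1, M5=0 → 0; observed 0. Eliminates M1 inverted output.
Only M1 stuck-at-1 is consistent with every test.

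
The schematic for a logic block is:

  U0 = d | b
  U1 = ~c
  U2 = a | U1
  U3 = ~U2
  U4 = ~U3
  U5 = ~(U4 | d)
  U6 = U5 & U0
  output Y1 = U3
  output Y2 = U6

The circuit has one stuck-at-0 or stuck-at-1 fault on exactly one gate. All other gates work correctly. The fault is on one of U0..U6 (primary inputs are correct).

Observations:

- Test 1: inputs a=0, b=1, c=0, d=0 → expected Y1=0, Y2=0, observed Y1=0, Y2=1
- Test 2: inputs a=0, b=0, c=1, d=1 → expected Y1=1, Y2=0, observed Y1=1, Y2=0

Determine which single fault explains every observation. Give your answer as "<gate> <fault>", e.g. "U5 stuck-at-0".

Fault-free values for test 1 (a=0, b=1, c=0, d=0): U0=1, U1=1, U2=1, U3=0, U4=1, U5=0, U6=0, giving Y1=0, Y2=0. Observed Y1=0, Y2=1.
Test 1: faults giving observed Y1=0, Y2=1 are {U4 stuck-at-0, U5 stuck-at-1, U6 stuck-at-1}.
Test 2 (a=0, b=0, c=1, d=1): fault-free U0=1, U1=0, U2=0, U3=1, U4=0, U5=0, U6=0 → Y1=1, Y2=0; observed Y1=1, Y2=0. Eliminates U5 stuck-at-1, U6 stuck-at-1.
Only U4 stuck-at-0 is consistent with every test.

U4 stuck-at-0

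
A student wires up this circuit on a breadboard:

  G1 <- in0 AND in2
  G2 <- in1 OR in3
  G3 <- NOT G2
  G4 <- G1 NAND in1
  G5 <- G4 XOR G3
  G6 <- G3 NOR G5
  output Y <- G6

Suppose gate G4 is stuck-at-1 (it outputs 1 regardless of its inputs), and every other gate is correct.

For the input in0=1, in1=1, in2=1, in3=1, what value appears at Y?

Propagate with G4 forced: G1=1, G2=1, G3=0, G4=1 [stuck-at-1], G5=1, G6=0.
So Y = 0. (Without the fault it would be 1.)

0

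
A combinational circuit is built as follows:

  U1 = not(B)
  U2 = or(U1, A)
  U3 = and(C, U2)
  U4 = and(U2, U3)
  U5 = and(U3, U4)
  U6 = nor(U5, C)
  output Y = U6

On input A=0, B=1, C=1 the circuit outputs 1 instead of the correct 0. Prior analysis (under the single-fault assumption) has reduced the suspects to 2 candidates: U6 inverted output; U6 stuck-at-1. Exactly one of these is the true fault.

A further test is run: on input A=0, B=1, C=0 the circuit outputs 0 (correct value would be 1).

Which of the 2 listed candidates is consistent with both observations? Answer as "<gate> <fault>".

U6 inverted output

Evaluate each candidate on input A=0, B=1, C=0:
  U6 inverted output: U1=0, U2=0, U3=0, U4=0, U5=0, U6=0 [inverted output] → 0 — matches
  U6 stuck-at-1: U1=0, U2=0, U3=0, U4=0, U5=0, U6=1 [stuck-at-1] → 1 — eliminated
Only U6 inverted output reproduces the observed 0.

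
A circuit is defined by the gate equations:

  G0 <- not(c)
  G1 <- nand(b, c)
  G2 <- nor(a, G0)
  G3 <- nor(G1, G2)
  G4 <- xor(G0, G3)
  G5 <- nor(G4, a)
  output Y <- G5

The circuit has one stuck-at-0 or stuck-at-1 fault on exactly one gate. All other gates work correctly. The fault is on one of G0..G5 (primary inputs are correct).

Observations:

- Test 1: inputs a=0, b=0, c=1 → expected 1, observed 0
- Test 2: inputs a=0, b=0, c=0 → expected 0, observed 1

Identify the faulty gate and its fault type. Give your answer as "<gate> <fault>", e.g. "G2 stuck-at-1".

Fault-free values for test 1 (a=0, b=0, c=1): G0=0, G1=1, G2=1, G3=0, G4=0, G5=1, giving Y=1. Observed 0.
Test 1: faults giving observed 0 are {G0 stuck-at-1, G3 stuck-at-1, G4 stuck-at-1, G5 stuck-at-0}.
Test 2 (a=0, b=0, c=0): fault-free G0=1, G1=1, G2=0, G3=0, G4=1, G5=0 → 0; observed 1. Eliminates G0 stuck-at-1, G4 stuck-at-1, G5 stuck-at-0.
Only G3 stuck-at-1 is consistent with every test.

G3 stuck-at-1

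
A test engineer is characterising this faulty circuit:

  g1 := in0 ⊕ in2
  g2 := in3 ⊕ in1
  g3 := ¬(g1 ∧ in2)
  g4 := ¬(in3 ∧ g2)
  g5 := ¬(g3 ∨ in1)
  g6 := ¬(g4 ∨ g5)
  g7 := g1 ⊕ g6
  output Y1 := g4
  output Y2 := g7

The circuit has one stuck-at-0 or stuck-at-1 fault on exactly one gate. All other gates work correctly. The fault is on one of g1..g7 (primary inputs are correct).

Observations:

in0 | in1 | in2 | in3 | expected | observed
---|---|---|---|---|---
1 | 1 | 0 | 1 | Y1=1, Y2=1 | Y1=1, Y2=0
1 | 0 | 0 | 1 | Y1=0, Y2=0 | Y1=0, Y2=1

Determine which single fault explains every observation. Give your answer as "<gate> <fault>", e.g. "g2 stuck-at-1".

g1 stuck-at-0

Fault-free values for test 1 (in0=1, in1=1, in2=0, in3=1): g1=1, g2=0, g3=1, g4=1, g5=0, g6=0, g7=1, giving Y1=1, Y2=1. Observed Y1=1, Y2=0.
Test 1: faults giving observed Y1=1, Y2=0 are {g1 stuck-at-0, g6 stuck-at-1, g7 stuck-at-0}.
Test 2 (in0=1, in1=0, in2=0, in3=1): fault-free g1=1, g2=1, g3=1, g4=0, g5=0, g6=1, g7=0 → Y1=0, Y2=0; observed Y1=0, Y2=1. Eliminates g6 stuck-at-1, g7 stuck-at-0.
Only g1 stuck-at-0 is consistent with every test.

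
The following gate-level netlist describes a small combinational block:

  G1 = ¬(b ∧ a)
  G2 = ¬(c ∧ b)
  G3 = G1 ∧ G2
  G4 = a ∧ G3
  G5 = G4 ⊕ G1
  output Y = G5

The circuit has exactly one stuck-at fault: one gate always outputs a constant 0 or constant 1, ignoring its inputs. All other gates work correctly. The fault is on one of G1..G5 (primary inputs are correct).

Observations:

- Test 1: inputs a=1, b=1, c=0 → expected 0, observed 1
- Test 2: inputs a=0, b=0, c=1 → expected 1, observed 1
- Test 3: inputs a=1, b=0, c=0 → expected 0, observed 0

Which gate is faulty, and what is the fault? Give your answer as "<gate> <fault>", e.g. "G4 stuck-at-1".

G3 stuck-at-1

Fault-free values for test 1 (a=1, b=1, c=0): G1=0, G2=1, G3=0, G4=0, G5=0, giving Y=0. Observed 1.
Test 1: faults giving observed 1 are {G3 stuck-at-1, G4 stuck-at-1, G5 stuck-at-1}.
Test 2 (a=0, b=0, c=1): fault-free G1=1, G2=1, G3=1, G4=0, G5=1 → 1; observed 1. Eliminates G4 stuck-at-1.
Test 3 (a=1, b=0, c=0): fault-free G1=1, G2=1, G3=1, G4=1, G5=0 → 0; observed 0. Eliminates G5 stuck-at-1.
Only G3 stuck-at-1 is consistent with every test.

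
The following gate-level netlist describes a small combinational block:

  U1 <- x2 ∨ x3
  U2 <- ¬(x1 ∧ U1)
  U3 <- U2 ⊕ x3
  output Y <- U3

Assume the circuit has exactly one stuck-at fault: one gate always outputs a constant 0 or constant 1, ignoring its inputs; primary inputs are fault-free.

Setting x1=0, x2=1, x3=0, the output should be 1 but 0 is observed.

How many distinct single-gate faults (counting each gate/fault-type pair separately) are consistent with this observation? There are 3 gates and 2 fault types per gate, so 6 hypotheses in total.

2

Fault-free: U1=1, U2=1, U3=1 → 1. Observed 0.
  U1 stuck-at-0: output 1 ✗
  U1 stuck-at-1: output 1 ✗
  U2 stuck-at-0: output 0 ✓
  U2 stuck-at-1: output 1 ✗
  U3 stuck-at-0: output 0 ✓
  U3 stuck-at-1: output 1 ✗
Consistent faults: {U2 stuck-at-0, U3 stuck-at-0} — 2 in all.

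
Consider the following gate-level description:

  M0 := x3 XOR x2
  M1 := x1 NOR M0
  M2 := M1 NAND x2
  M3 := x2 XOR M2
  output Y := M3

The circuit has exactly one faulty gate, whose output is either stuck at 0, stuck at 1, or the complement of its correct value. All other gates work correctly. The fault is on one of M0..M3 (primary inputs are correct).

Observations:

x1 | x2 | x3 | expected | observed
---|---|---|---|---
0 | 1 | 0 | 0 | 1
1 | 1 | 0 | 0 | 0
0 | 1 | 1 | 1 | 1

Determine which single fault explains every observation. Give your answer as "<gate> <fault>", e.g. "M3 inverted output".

M0 stuck-at-0

Fault-free values for test 1 (x1=0, x2=1, x3=0): M0=1, M1=0, M2=1, M3=0, giving Y=0. Observed 1.
Test 1: faults giving observed 1 are {M0 stuck-at-0, M0 inverted output, M1 stuck-at-1, M1 inverted output, M2 stuck-at-0, M2 inverted output, M3 stuck-at-1, M3 inverted output}.
Test 2 (x1=1, x2=1, x3=0): fault-free M0=1, M1=0, M2=1, M3=0 → 0; observed 0. Eliminates M1 stuck-at-1, M1 inverted output, M2 stuck-at-0, M2 inverted output, M3 stuck-at-1, M3 inverted output.
Test 3 (x1=0, x2=1, x3=1): fault-free M0=0, M1=1, M2=0, M3=1 → 1; observed 1. Eliminates M0 inverted output.
Only M0 stuck-at-0 is consistent with every test.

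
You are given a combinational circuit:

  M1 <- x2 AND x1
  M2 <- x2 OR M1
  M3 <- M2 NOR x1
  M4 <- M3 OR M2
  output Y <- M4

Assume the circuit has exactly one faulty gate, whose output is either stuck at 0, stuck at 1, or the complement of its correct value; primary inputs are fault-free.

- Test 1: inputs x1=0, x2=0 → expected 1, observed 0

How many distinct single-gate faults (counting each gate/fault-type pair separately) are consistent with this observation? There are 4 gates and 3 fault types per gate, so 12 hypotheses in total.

Fault-free: M1=0, M2=0, M3=1, M4=1 → 1. Observed 0.
  M1 stuck-at-0: output 1 ✗
  M1 stuck-at-1: output 1 ✗
  M1 inverted output: output 1 ✗
  M2 stuck-at-0: output 1 ✗
  M2 stuck-at-1: output 1 ✗
  M2 inverted output: output 1 ✗
  M3 stuck-at-0: output 0 ✓
  M3 stuck-at-1: output 1 ✗
  M3 inverted output: output 0 ✓
  M4 stuck-at-0: output 0 ✓
  M4 stuck-at-1: output 1 ✗
  M4 inverted output: output 0 ✓
Consistent faults: {M3 stuck-at-0, M3 inverted output, M4 stuck-at-0, M4 inverted output} — 4 in all.

4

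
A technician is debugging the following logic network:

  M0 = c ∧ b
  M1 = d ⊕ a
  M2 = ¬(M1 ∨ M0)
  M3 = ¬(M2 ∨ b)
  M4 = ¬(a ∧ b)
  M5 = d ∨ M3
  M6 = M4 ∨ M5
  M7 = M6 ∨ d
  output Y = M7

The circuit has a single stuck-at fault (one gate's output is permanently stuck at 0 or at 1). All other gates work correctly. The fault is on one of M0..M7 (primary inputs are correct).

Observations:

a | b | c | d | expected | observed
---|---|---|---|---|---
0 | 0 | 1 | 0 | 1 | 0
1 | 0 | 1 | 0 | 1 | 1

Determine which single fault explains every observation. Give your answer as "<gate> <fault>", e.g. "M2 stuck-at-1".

M4 stuck-at-0

Fault-free values for test 1 (a=0, b=0, c=1, d=0): M0=0, M1=0, M2=1, M3=0, M4=1, M5=0, M6=1, M7=1, giving Y=1. Observed 0.
Test 1: faults giving observed 0 are {M4 stuck-at-0, M6 stuck-at-0, M7 stuck-at-0}.
Test 2 (a=1, b=0, c=1, d=0): fault-free M0=0, M1=1, M2=0, M3=1, M4=1, M5=1, M6=1, M7=1 → 1; observed 1. Eliminates M6 stuck-at-0, M7 stuck-at-0.
Only M4 stuck-at-0 is consistent with every test.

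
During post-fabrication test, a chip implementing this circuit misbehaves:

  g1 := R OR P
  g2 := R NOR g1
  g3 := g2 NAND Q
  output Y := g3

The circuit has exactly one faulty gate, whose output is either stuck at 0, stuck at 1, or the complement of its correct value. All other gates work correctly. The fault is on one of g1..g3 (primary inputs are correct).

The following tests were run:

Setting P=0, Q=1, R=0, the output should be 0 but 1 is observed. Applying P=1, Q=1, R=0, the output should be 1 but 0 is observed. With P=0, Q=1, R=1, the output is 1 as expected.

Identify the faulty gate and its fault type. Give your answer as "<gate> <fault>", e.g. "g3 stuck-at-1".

Fault-free values for test 1 (P=0, Q=1, R=0): g1=0, g2=1, g3=0, giving Y=0. Observed 1.
Test 1: faults giving observed 1 are {g1 stuck-at-1, g1 inverted output, g2 stuck-at-0, g2 inverted output, g3 stuck-at-1, g3 inverted output}.
Test 2 (P=1, Q=1, R=0): fault-free g1=1, g2=0, g3=1 → 1; observed 0. Eliminates g1 stuck-at-1, g2 stuck-at-0, g3 stuck-at-1.
Test 3 (P=0, Q=1, R=1): fault-free g1=1, g2=0, g3=1 → 1; observed 1. Eliminates g2 inverted output, g3 inverted output.
Only g1 inverted output is consistent with every test.

g1 inverted output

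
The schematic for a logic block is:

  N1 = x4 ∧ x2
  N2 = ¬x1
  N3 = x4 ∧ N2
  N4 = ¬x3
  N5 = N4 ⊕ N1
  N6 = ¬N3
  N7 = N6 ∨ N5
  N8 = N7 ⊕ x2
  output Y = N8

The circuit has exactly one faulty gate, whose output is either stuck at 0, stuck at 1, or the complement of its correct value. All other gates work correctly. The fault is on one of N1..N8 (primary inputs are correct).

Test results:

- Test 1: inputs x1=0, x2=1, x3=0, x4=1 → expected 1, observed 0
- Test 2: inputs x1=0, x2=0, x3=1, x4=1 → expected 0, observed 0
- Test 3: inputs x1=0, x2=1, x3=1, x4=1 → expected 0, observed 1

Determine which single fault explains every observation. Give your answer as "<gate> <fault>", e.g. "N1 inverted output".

N1 stuck-at-0

Fault-free values for test 1 (x1=0, x2=1, x3=0, x4=1): N1=1, N2=1, N3=1, N4=1, N5=0, N6=0, N7=0, N8=1, giving Y=1. Observed 0.
Test 1: faults giving observed 0 are {N1 stuck-at-0, N1 inverted output, N2 stuck-at-0, N2 inverted output, N3 stuck-at-0, N3 inverted output, N4 stuck-at-0, N4 inverted output, N5 stuck-at-1, N5 inverted output, N6 stuck-at-1, N6 inverted output, N7 stuck-at-1, N7 inverted output, N8 stuck-at-0, N8 inverted output}.
Test 2 (x1=0, x2=0, x3=1, x4=1): fault-free N1=0, N2=1, N3=1, N4=0, N5=0, N6=0, N7=0, N8=0 → 0; observed 0. Eliminates N1 inverted output, N2 stuck-at-0, N2 inverted output, N3 stuck-at-0, N3 inverted output, N4 inverted output, N5 stuck-at-1, N5 inverted output, N6 stuck-at-1, N6 inverted output, N7 stuck-at-1, N7 inverted output, N8 inverted output.
Test 3 (x1=0, x2=1, x3=1, x4=1): fault-free N1=1, N2=1, N3=1, N4=0, N5=1, N6=0, N7=1, N8=0 → 0; observed 1. Eliminates N4 stuck-at-0, N8 stuck-at-0.
Only N1 stuck-at-0 is consistent with every test.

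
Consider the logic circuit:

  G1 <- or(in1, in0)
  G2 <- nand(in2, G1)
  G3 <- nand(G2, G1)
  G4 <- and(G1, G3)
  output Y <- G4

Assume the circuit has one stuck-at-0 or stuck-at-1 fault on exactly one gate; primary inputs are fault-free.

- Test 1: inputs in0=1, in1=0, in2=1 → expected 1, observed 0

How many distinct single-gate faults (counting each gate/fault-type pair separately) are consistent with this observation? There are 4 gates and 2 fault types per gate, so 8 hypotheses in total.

Fault-free: G1=1, G2=0, G3=1, G4=1 → 1. Observed 0.
  G1 stuck-at-0: output 0 ✓
  G1 stuck-at-1: output 1 ✗
  G2 stuck-at-0: output 1 ✗
  G2 stuck-at-1: output 0 ✓
  G3 stuck-at-0: output 0 ✓
  G3 stuck-at-1: output 1 ✗
  G4 stuck-at-0: output 0 ✓
  G4 stuck-at-1: output 1 ✗
Consistent faults: {G1 stuck-at-0, G2 stuck-at-1, G3 stuck-at-0, G4 stuck-at-0} — 4 in all.

4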